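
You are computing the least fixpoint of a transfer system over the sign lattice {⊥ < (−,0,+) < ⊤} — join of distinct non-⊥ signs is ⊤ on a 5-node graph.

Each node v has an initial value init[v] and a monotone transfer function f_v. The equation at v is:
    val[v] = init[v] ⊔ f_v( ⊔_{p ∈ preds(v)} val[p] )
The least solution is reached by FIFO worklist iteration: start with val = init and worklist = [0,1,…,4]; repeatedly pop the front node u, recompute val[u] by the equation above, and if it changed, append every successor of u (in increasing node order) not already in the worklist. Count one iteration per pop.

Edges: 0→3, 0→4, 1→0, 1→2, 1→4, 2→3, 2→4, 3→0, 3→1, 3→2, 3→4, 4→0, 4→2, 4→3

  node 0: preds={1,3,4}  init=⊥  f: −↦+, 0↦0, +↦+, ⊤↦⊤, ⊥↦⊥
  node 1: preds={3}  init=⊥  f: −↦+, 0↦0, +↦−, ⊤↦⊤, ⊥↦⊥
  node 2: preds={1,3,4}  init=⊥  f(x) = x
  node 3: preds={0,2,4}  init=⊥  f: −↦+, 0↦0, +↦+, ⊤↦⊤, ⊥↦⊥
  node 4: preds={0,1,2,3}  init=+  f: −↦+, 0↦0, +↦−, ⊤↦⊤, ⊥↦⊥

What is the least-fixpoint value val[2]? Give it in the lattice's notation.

Iteration log — 15 steps:
  step 1. node 0  ⊔preds=+  new=+  old=⊥  +wl: 
  step 2. node 1  ⊔preds=⊥  new=⊥  stable
  step 3. node 2  ⊔preds=+  new=+  old=⊥  +wl: 
  step 4. node 3  ⊔preds=+  new=+  old=⊥  +wl: 0,1,2
  step 5. node 4  ⊔preds=+  new=⊤  old=+  +wl: 3
  step 6. node 0  ⊔preds=⊤  new=⊤  old=+  +wl: 4
  step 7. node 1  ⊔preds=+  new=−  old=⊥  +wl: 0
  step 8. node 2  ⊔preds=⊤  new=⊤  old=+  +wl: 
  step 9. node 3  ⊔preds=⊤  new=⊤  old=+  +wl: 1,2
  step 10. node 4  ⊔preds=⊤  new=⊤  stable
  step 11. node 0  ⊔preds=⊤  new=⊤  stable
  step 12. node 1  ⊔preds=⊤  new=⊤  old=−  +wl: 0,4
  step 13. node 2  ⊔preds=⊤  new=⊤  stable
  step 14. node 0  ⊔preds=⊤  new=⊤  stable
  step 15. node 4  ⊔preds=⊤  new=⊤  stable

Least fixpoint reached:
  node 0: ⊤
  node 1: ⊤
  node 2: ⊤
  node 3: ⊤
  node 4: ⊤

⊤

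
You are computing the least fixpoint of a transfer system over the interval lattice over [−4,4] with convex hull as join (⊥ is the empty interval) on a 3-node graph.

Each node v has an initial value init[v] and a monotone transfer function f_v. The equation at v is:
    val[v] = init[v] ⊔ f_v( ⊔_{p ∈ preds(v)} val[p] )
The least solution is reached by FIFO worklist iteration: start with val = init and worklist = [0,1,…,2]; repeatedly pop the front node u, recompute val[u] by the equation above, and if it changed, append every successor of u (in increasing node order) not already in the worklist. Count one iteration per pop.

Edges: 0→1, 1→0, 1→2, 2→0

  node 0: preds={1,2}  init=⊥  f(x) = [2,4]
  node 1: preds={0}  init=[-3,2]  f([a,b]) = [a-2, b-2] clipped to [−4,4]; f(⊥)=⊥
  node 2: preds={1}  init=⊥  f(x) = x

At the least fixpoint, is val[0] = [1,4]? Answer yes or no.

no

Worklist (4 pops):
  #1 pop 0: in=[-3,2] → [2,4] (was ⊥); enqueue []
  #2 pop 1: in=[2,4] → [-3,2] (no change)
  #3 pop 2: in=[-3,2] → [-3,2] (was ⊥); enqueue [0]
  #4 pop 0: in=[-3,2] → [2,4] (no change)

Fixpoint:
  val[0] = [2,4]
  val[1] = [-3,2]
  val[2] = [-3,2]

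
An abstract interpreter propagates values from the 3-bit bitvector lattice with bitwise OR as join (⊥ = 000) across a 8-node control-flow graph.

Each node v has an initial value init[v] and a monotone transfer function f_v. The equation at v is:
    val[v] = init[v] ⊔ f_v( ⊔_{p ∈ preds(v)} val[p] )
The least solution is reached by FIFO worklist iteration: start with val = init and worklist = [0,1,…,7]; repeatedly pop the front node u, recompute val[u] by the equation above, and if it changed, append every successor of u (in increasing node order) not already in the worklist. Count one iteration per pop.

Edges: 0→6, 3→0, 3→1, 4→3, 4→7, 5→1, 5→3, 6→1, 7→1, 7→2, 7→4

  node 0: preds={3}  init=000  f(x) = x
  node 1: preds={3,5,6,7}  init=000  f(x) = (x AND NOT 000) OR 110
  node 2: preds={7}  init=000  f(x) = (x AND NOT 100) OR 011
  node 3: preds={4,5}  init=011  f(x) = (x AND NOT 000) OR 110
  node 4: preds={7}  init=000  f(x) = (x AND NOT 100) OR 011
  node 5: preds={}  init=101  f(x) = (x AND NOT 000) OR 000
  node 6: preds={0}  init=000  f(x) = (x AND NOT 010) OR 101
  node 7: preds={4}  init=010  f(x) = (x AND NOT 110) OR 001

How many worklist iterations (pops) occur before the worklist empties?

14

Worklist (14 pops):
  #1 pop 0: in=011 → 011 (was 000); enqueue []
  #2 pop 1: in=111 → 111 (was 000); enqueue []
  #3 pop 2: in=010 → 011 (was 000); enqueue []
  #4 pop 3: in=101 → 111 (was 011); enqueue [0,1]
  #5 pop 4: in=010 → 011 (was 000); enqueue [3]
  #6 pop 5: in=000 → 101 (no change)
  #7 pop 6: in=011 → 101 (was 000); enqueue []
  #8 pop 7: in=011 → 011 (was 010); enqueue [2,4]
  #9 pop 0: in=111 → 111 (was 011); enqueue [6]
  #10 pop 1: in=111 → 111 (no change)
  #11 pop 3: in=111 → 111 (no change)
  #12 pop 2: in=011 → 011 (no change)
  #13 pop 4: in=011 → 011 (no change)
  #14 pop 6: in=111 → 101 (no change)

Fixpoint:
  val[0] = 111
  val[1] = 111
  val[2] = 011
  val[3] = 111
  val[4] = 011
  val[5] = 101
  val[6] = 101
  val[7] = 011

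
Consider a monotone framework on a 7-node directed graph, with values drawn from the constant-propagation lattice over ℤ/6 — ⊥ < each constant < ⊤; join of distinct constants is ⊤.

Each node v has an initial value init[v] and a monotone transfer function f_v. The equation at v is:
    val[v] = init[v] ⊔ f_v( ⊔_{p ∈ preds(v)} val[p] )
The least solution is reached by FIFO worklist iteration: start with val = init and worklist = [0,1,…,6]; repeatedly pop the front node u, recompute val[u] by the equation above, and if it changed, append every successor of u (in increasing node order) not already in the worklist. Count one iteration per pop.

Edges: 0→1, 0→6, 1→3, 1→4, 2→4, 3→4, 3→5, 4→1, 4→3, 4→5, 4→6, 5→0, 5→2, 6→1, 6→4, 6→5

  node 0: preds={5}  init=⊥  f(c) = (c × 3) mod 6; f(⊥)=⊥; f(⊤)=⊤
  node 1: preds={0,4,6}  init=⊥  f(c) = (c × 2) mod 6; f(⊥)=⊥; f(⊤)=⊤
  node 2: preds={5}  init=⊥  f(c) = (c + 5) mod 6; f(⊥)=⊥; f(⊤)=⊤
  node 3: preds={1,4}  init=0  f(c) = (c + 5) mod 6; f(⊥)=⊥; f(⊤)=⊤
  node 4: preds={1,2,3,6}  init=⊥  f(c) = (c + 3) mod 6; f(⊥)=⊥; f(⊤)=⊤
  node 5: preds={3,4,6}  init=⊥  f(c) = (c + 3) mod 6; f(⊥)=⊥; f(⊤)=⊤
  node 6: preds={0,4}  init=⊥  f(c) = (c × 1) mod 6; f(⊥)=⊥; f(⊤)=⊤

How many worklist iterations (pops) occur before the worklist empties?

Iteration log — 19 steps:
  step 1. node 0  ⊔preds=⊥  new=⊥  stable
  step 2. node 1  ⊔preds=⊥  new=⊥  stable
  step 3. node 2  ⊔preds=⊥  new=⊥  stable
  step 4. node 3  ⊔preds=⊥  new=0  stable
  step 5. node 4  ⊔preds=0  new=3  old=⊥  +wl: 1,3
  step 6. node 5  ⊔preds=⊤  new=⊤  old=⊥  +wl: 0,2
  step 7. node 6  ⊔preds=3  new=3  old=⊥  +wl: 4,5
  step 8. node 1  ⊔preds=3  new=0  old=⊥  +wl: 
  step 9. node 3  ⊔preds=⊤  new=⊤  old=0  +wl: 
  step 10. node 0  ⊔preds=⊤  new=⊤  old=⊥  +wl: 1,6
  step 11. node 2  ⊔preds=⊤  new=⊤  old=⊥  +wl: 
  step 12. node 4  ⊔preds=⊤  new=⊤  old=3  +wl: 3
  step 13. node 5  ⊔preds=⊤  new=⊤  stable
  step 14. node 1  ⊔preds=⊤  new=⊤  old=0  +wl: 4
  step 15. node 6  ⊔preds=⊤  new=⊤  old=3  +wl: 1,5
  step 16. node 3  ⊔preds=⊤  new=⊤  stable
  step 17. node 4  ⊔preds=⊤  new=⊤  stable
  step 18. node 1  ⊔preds=⊤  new=⊤  stable
  step 19. node 5  ⊔preds=⊤  new=⊤  stable

Least fixpoint reached:
  node 0: ⊤
  node 1: ⊤
  node 2: ⊤
  node 3: ⊤
  node 4: ⊤
  node 5: ⊤
  node 6: ⊤

19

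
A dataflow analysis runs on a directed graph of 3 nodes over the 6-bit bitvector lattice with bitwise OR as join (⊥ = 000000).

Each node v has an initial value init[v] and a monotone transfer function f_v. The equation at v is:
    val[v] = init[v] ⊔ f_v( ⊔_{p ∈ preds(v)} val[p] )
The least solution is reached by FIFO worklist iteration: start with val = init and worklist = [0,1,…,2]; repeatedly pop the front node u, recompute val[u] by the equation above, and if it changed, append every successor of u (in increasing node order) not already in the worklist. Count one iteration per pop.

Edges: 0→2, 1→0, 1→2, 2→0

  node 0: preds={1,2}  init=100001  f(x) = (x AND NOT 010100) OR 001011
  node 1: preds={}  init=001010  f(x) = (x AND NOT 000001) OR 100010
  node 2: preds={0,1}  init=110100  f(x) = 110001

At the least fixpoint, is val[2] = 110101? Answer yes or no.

Worklist (4 pops):
  #1 pop 0: in=111110 → 101011 (was 100001); enqueue []
  #2 pop 1: in=000000 → 101010 (was 001010); enqueue [0]
  #3 pop 2: in=101011 → 110101 (was 110100); enqueue []
  #4 pop 0: in=111111 → 101011 (no change)

Fixpoint:
  val[0] = 101011
  val[1] = 101010
  val[2] = 110101

yes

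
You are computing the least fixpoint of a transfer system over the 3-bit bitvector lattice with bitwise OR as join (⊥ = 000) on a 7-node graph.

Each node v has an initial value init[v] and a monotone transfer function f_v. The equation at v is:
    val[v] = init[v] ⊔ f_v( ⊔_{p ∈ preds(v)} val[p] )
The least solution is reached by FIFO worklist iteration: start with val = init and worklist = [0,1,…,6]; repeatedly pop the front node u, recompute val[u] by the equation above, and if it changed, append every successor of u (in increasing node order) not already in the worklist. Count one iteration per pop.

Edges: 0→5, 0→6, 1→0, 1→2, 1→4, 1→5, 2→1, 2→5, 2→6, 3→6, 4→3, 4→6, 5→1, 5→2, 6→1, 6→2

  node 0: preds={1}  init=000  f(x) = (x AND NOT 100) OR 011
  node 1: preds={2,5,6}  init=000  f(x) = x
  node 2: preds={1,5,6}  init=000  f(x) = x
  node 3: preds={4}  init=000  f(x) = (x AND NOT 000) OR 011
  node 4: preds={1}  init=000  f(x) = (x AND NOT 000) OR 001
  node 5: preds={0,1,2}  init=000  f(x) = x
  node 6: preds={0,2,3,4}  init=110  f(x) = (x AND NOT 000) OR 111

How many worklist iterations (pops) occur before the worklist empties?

Worklist (16 pops):
  #1 pop 0: in=000 → 011 (was 000); enqueue []
  #2 pop 1: in=110 → 110 (was 000); enqueue [0]
  #3 pop 2: in=110 → 110 (was 000); enqueue [1]
  #4 pop 3: in=000 → 011 (was 000); enqueue []
  #5 pop 4: in=110 → 111 (was 000); enqueue [3]
  #6 pop 5: in=111 → 111 (was 000); enqueue [2]
  #7 pop 6: in=111 → 111 (was 110); enqueue []
  #8 pop 0: in=110 → 011 (no change)
  #9 pop 1: in=111 → 111 (was 110); enqueue [0,4,5]
  #10 pop 3: in=111 → 111 (was 011); enqueue [6]
  #11 pop 2: in=111 → 111 (was 110); enqueue [1]
  #12 pop 0: in=111 → 011 (no change)
  #13 pop 4: in=111 → 111 (no change)
  #14 pop 5: in=111 → 111 (no change)
  #15 pop 6: in=111 → 111 (no change)
  #16 pop 1: in=111 → 111 (no change)

Fixpoint:
  val[0] = 011
  val[1] = 111
  val[2] = 111
  val[3] = 111
  val[4] = 111
  val[5] = 111
  val[6] = 111

16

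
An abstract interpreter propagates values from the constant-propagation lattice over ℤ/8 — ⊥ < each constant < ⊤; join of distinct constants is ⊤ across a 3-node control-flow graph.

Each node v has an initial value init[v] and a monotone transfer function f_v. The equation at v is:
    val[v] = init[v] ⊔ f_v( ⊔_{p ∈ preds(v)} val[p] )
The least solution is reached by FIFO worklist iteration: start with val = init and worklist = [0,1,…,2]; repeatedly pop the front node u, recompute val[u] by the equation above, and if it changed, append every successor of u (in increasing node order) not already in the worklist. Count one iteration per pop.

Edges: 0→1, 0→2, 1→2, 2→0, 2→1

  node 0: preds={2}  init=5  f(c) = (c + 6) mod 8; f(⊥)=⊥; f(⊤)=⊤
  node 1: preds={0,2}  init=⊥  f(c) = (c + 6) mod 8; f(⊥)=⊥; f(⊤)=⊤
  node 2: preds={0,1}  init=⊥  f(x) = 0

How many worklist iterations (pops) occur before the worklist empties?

6

Iteration log — 6 steps:
  step 1. node 0  ⊔preds=⊥  new=5  stable
  step 2. node 1  ⊔preds=5  new=3  old=⊥  +wl: 
  step 3. node 2  ⊔preds=⊤  new=0  old=⊥  +wl: 0,1
  step 4. node 0  ⊔preds=0  new=⊤  old=5  +wl: 2
  step 5. node 1  ⊔preds=⊤  new=⊤  old=3  +wl: 
  step 6. node 2  ⊔preds=⊤  new=0  stable

Least fixpoint reached:
  node 0: ⊤
  node 1: ⊤
  node 2: 0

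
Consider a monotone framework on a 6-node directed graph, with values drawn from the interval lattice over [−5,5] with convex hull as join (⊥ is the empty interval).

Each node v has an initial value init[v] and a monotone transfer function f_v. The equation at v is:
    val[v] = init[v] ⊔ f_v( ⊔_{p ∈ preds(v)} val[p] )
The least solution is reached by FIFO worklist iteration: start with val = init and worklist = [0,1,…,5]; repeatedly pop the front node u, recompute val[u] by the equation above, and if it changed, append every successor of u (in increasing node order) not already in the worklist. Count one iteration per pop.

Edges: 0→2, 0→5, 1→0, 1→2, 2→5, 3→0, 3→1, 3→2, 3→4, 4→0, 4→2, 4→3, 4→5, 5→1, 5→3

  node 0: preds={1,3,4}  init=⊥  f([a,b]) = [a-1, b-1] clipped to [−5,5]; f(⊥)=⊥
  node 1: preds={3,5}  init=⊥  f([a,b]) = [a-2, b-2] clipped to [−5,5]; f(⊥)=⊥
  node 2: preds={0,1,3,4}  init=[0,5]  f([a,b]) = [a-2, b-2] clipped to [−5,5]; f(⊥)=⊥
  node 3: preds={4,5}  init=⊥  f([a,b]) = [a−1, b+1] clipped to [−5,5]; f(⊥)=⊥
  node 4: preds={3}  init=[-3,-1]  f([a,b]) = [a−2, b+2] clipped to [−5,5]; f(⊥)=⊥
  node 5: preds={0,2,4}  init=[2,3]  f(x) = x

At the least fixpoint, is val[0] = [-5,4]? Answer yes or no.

yes

Worklist (15 pops):
  #1 pop 0: in=[-3,-1] → [-4,-2] (was ⊥); enqueue []
  #2 pop 1: in=[2,3] → [0,1] (was ⊥); enqueue [0]
  #3 pop 2: in=[-4,1] → [-5,5] (was [0,5]); enqueue []
  #4 pop 3: in=[-3,3] → [-4,4] (was ⊥); enqueue [1,2]
  #5 pop 4: in=[-4,4] → [-5,5] (was [-3,-1]); enqueue [3]
  #6 pop 5: in=[-5,5] → [-5,5] (was [2,3]); enqueue []
  #7 pop 0: in=[-5,5] → [-5,4] (was [-4,-2]); enqueue [5]
  #8 pop 1: in=[-5,5] → [-5,3] (was [0,1]); enqueue [0]
  #9 pop 2: in=[-5,5] → [-5,5] (no change)
  #10 pop 3: in=[-5,5] → [-5,5] (was [-4,4]); enqueue [1,2,4]
  #11 pop 5: in=[-5,5] → [-5,5] (no change)
  #12 pop 0: in=[-5,5] → [-5,4] (no change)
  #13 pop 1: in=[-5,5] → [-5,3] (no change)
  #14 pop 2: in=[-5,5] → [-5,5] (no change)
  #15 pop 4: in=[-5,5] → [-5,5] (no change)

Fixpoint:
  val[0] = [-5,4]
  val[1] = [-5,3]
  val[2] = [-5,5]
  val[3] = [-5,5]
  val[4] = [-5,5]
  val[5] = [-5,5]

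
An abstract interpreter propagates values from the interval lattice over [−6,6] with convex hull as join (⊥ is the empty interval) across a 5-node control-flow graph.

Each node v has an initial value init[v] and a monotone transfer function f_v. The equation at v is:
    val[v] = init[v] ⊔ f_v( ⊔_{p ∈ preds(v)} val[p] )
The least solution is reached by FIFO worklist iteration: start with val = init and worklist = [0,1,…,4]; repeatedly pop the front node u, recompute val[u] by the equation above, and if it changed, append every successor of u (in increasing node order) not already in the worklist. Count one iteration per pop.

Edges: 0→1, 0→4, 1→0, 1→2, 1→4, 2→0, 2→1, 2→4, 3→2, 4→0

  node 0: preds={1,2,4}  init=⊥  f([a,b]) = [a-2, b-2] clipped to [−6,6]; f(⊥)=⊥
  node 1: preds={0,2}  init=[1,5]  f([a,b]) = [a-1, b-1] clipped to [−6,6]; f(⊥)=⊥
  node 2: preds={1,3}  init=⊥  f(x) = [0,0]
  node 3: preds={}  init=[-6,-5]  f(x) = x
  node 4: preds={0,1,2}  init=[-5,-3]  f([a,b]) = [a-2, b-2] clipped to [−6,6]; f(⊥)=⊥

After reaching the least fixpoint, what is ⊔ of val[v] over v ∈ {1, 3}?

Worklist (7 pops):
  #1 pop 0: in=[-5,5] → [-6,3] (was ⊥); enqueue []
  #2 pop 1: in=[-6,3] → [-6,5] (was [1,5]); enqueue [0]
  #3 pop 2: in=[-6,5] → [0,0] (was ⊥); enqueue [1]
  #4 pop 3: in=⊥ → [-6,-5] (no change)
  #5 pop 4: in=[-6,5] → [-6,3] (was [-5,-3]); enqueue []
  #6 pop 0: in=[-6,5] → [-6,3] (no change)
  #7 pop 1: in=[-6,3] → [-6,5] (no change)

Fixpoint:
  val[0] = [-6,3]
  val[1] = [-6,5]
  val[2] = [0,0]
  val[3] = [-6,-5]
  val[4] = [-6,3]

[-6,5]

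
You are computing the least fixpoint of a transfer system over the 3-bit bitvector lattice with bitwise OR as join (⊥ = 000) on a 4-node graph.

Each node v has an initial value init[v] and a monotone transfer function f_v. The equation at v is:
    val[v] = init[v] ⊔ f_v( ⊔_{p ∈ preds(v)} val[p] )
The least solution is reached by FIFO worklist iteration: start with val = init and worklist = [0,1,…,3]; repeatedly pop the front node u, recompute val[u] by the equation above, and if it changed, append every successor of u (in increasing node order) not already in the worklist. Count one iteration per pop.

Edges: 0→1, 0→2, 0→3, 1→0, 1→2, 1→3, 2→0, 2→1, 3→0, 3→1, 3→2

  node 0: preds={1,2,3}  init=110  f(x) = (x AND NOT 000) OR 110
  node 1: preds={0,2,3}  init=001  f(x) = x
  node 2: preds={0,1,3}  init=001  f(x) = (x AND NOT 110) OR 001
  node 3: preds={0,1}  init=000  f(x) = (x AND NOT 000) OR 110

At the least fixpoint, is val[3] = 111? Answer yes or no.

yes

Iteration log — 7 steps:
  step 1. node 0  ⊔preds=001  new=111  old=110  +wl: 
  step 2. node 1  ⊔preds=111  new=111  old=001  +wl: 0
  step 3. node 2  ⊔preds=111  new=001  stable
  step 4. node 3  ⊔preds=111  new=111  old=000  +wl: 1,2
  step 5. node 0  ⊔preds=111  new=111  stable
  step 6. node 1  ⊔preds=111  new=111  stable
  step 7. node 2  ⊔preds=111  new=001  stable

Least fixpoint reached:
  node 0: 111
  node 1: 111
  node 2: 001
  node 3: 111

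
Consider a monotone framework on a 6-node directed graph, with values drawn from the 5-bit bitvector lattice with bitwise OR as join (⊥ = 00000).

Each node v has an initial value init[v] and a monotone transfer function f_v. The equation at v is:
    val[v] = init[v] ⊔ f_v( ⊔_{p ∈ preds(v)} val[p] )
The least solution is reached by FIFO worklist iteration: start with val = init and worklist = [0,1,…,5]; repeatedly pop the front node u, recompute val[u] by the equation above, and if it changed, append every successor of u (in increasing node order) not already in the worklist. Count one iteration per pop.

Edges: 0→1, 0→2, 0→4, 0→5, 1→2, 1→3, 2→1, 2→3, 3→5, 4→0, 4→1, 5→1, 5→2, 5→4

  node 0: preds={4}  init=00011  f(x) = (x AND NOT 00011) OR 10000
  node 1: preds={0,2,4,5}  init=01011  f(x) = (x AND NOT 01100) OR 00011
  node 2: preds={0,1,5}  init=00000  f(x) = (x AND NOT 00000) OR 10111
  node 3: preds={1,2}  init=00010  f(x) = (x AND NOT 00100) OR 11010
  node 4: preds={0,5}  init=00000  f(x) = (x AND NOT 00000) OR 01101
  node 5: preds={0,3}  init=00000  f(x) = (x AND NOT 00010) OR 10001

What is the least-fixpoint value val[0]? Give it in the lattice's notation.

Trace (15 dequeues):
  [1] u=0 | in 00000 | out 10011 | prev 00011 | push {}
  [2] u=1 | in 10011 | out 11011 | prev 01011 | push {}
  [3] u=2 | in 11011 | out 11111 | prev 00000 | push {1}
  [4] u=3 | in 11111 | out 11011 | prev 00010 | push {}
  [5] u=4 | in 10011 | out 11111 | prev 00000 | push {0}
  [6] u=5 | in 11011 | out 11001 | prev 00000 | push {2,4}
  [7] u=1 | in 11111 | out 11011 | ==
  [8] u=0 | in 11111 | out 11111 | prev 10011 | push {1,5}
  [9] u=2 | in 11111 | out 11111 | ==
  [10] u=4 | in 11111 | out 11111 | ==
  [11] u=1 | in 11111 | out 11011 | ==
  [12] u=5 | in 11111 | out 11101 | prev 11001 | push {1,2,4}
  [13] u=1 | in 11111 | out 11011 | ==
  [14] u=2 | in 11111 | out 11111 | ==
  [15] u=4 | in 11111 | out 11111 | ==

Converged values:
  [0] 11111
  [1] 11011
  [2] 11111
  [3] 11011
  [4] 11111
  [5] 11101

11111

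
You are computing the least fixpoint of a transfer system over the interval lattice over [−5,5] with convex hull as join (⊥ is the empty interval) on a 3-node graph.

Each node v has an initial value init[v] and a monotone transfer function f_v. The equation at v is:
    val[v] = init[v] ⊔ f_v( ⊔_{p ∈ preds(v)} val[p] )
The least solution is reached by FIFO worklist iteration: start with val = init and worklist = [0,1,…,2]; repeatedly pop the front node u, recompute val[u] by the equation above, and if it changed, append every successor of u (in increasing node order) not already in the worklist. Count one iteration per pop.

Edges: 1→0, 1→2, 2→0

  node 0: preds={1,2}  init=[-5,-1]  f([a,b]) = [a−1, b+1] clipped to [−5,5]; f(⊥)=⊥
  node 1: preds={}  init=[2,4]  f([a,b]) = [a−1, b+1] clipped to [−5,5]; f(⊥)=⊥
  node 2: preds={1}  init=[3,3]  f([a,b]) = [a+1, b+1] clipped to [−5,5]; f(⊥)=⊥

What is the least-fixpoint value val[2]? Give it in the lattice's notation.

Trace (4 dequeues):
  [1] u=0 | in [2,4] | out [-5,5] | prev [-5,-1] | push {}
  [2] u=1 | in ⊥ | out [2,4] | ==
  [3] u=2 | in [2,4] | out [3,5] | prev [3,3] | push {0}
  [4] u=0 | in [2,5] | out [-5,5] | ==

Converged values:
  [0] [-5,5]
  [1] [2,4]
  [2] [3,5]

[3,5]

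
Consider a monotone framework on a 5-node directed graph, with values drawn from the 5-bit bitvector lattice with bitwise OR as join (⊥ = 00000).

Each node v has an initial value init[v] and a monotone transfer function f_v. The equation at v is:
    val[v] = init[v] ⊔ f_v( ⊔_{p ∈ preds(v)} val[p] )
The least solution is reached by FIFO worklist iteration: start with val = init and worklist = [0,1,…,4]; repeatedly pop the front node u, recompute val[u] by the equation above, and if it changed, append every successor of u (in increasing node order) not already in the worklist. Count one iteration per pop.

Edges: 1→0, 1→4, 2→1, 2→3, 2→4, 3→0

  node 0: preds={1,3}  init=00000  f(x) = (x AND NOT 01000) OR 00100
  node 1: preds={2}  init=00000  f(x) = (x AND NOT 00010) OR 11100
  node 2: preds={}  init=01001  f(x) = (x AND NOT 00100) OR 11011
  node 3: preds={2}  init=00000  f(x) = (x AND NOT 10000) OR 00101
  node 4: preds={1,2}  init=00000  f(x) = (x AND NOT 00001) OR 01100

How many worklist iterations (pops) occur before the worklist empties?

7

Trace (7 dequeues):
  [1] u=0 | in 00000 | out 00100 | prev 00000 | push {}
  [2] u=1 | in 01001 | out 11101 | prev 00000 | push {0}
  [3] u=2 | in 00000 | out 11011 | prev 01001 | push {1}
  [4] u=3 | in 11011 | out 01111 | prev 00000 | push {}
  [5] u=4 | in 11111 | out 11110 | prev 00000 | push {}
  [6] u=0 | in 11111 | out 10111 | prev 00100 | push {}
  [7] u=1 | in 11011 | out 11101 | ==

Converged values:
  [0] 10111
  [1] 11101
  [2] 11011
  [3] 01111
  [4] 11110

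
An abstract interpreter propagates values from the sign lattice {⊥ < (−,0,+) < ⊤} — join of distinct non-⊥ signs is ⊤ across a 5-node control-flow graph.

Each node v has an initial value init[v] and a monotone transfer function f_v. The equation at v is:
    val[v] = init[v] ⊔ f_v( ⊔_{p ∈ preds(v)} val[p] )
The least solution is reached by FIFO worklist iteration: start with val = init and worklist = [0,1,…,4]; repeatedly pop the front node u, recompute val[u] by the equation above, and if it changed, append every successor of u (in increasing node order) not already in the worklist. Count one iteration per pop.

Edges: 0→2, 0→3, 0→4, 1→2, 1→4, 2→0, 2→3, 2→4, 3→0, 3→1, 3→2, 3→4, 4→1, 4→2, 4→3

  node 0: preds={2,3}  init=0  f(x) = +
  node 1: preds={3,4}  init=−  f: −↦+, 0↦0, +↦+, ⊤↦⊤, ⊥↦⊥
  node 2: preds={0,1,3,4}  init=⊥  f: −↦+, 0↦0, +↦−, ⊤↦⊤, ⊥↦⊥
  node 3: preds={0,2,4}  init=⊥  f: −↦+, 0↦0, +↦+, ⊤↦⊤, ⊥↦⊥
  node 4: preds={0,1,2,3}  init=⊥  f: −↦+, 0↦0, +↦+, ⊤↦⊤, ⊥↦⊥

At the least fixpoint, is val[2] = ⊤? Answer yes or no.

yes

Iteration log — 10 steps:
  step 1. node 0  ⊔preds=⊥  new=⊤  old=0  +wl: 
  step 2. node 1  ⊔preds=⊥  new=−  stable
  step 3. node 2  ⊔preds=⊤  new=⊤  old=⊥  +wl: 0
  step 4. node 3  ⊔preds=⊤  new=⊤  old=⊥  +wl: 1,2
  step 5. node 4  ⊔preds=⊤  new=⊤  old=⊥  +wl: 3
  step 6. node 0  ⊔preds=⊤  new=⊤  stable
  step 7. node 1  ⊔preds=⊤  new=⊤  old=−  +wl: 4
  step 8. node 2  ⊔preds=⊤  new=⊤  stable
  step 9. node 3  ⊔preds=⊤  new=⊤  stable
  step 10. node 4  ⊔preds=⊤  new=⊤  stable

Least fixpoint reached:
  node 0: ⊤
  node 1: ⊤
  node 2: ⊤
  node 3: ⊤
  node 4: ⊤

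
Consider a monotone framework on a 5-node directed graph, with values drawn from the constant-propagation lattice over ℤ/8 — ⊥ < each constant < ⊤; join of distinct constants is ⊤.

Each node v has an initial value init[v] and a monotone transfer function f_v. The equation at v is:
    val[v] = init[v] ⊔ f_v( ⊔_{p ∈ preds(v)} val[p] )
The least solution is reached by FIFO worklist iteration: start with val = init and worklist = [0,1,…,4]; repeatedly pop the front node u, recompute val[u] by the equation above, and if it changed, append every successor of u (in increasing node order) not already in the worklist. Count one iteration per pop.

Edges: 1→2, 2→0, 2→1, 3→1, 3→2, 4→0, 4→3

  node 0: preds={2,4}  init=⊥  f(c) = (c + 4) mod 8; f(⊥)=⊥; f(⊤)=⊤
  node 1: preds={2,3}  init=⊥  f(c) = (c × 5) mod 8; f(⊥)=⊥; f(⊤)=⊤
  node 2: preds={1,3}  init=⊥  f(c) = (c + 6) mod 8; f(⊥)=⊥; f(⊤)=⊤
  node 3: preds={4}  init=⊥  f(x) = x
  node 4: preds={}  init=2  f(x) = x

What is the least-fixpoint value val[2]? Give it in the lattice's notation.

⊤

Worklist (12 pops):
  #1 pop 0: in=2 → 6 (was ⊥); enqueue []
  #2 pop 1: in=⊥ → ⊥ (no change)
  #3 pop 2: in=⊥ → ⊥ (no change)
  #4 pop 3: in=2 → 2 (was ⊥); enqueue [1,2]
  #5 pop 4: in=⊥ → 2 (no change)
  #6 pop 1: in=2 → 2 (was ⊥); enqueue []
  #7 pop 2: in=2 → 0 (was ⊥); enqueue [0,1]
  #8 pop 0: in=⊤ → ⊤ (was 6); enqueue []
  #9 pop 1: in=⊤ → ⊤ (was 2); enqueue [2]
  #10 pop 2: in=⊤ → ⊤ (was 0); enqueue [0,1]
  #11 pop 0: in=⊤ → ⊤ (no change)
  #12 pop 1: in=⊤ → ⊤ (no change)

Fixpoint:
  val[0] = ⊤
  val[1] = ⊤
  val[2] = ⊤
  val[3] = 2
  val[4] = 2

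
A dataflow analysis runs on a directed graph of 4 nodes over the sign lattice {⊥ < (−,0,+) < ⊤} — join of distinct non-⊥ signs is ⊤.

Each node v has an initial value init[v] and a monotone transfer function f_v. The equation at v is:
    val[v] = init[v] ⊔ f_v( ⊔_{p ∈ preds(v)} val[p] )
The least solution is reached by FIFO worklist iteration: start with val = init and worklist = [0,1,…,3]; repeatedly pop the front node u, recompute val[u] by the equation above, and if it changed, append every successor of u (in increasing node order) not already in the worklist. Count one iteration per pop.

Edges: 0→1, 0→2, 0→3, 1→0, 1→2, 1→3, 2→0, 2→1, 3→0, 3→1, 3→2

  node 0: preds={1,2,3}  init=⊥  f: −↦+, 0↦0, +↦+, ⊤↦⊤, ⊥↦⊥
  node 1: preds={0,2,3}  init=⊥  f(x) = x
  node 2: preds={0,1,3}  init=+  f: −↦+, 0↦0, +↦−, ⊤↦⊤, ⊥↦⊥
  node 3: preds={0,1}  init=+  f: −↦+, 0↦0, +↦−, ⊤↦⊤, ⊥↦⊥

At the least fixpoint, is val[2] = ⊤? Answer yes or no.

yes

Worklist (9 pops):
  #1 pop 0: in=+ → + (was ⊥); enqueue []
  #2 pop 1: in=+ → + (was ⊥); enqueue [0]
  #3 pop 2: in=+ → ⊤ (was +); enqueue [1]
  #4 pop 3: in=+ → ⊤ (was +); enqueue [2]
  #5 pop 0: in=⊤ → ⊤ (was +); enqueue [3]
  #6 pop 1: in=⊤ → ⊤ (was +); enqueue [0]
  #7 pop 2: in=⊤ → ⊤ (no change)
  #8 pop 3: in=⊤ → ⊤ (no change)
  #9 pop 0: in=⊤ → ⊤ (no change)

Fixpoint:
  val[0] = ⊤
  val[1] = ⊤
  val[2] = ⊤
  val[3] = ⊤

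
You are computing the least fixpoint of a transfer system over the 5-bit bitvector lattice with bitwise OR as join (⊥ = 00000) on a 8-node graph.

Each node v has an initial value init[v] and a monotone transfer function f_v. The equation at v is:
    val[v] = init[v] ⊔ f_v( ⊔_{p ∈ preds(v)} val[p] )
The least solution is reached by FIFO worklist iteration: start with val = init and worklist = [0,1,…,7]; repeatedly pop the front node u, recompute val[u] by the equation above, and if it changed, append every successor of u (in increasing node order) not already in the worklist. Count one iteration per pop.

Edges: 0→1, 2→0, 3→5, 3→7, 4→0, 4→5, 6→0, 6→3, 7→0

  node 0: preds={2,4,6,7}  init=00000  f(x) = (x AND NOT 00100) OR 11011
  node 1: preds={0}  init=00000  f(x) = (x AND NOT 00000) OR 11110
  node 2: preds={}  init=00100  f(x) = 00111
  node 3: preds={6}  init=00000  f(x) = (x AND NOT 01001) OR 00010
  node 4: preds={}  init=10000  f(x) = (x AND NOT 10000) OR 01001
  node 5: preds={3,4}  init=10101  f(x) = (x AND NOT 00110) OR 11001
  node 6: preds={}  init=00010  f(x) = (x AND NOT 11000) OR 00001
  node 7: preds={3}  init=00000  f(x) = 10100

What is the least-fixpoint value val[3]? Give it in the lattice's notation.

00010

Trace (10 dequeues):
  [1] u=0 | in 10110 | out 11011 | prev 00000 | push {}
  [2] u=1 | in 11011 | out 11111 | prev 00000 | push {}
  [3] u=2 | in 00000 | out 00111 | prev 00100 | push {0}
  [4] u=3 | in 00010 | out 00010 | prev 00000 | push {}
  [5] u=4 | in 00000 | out 11001 | prev 10000 | push {}
  [6] u=5 | in 11011 | out 11101 | prev 10101 | push {}
  [7] u=6 | in 00000 | out 00011 | prev 00010 | push {3}
  [8] u=7 | in 00010 | out 10100 | prev 00000 | push {}
  [9] u=0 | in 11111 | out 11011 | ==
  [10] u=3 | in 00011 | out 00010 | ==

Converged values:
  [0] 11011
  [1] 11111
  [2] 00111
  [3] 00010
  [4] 11001
  [5] 11101
  [6] 00011
  [7] 10100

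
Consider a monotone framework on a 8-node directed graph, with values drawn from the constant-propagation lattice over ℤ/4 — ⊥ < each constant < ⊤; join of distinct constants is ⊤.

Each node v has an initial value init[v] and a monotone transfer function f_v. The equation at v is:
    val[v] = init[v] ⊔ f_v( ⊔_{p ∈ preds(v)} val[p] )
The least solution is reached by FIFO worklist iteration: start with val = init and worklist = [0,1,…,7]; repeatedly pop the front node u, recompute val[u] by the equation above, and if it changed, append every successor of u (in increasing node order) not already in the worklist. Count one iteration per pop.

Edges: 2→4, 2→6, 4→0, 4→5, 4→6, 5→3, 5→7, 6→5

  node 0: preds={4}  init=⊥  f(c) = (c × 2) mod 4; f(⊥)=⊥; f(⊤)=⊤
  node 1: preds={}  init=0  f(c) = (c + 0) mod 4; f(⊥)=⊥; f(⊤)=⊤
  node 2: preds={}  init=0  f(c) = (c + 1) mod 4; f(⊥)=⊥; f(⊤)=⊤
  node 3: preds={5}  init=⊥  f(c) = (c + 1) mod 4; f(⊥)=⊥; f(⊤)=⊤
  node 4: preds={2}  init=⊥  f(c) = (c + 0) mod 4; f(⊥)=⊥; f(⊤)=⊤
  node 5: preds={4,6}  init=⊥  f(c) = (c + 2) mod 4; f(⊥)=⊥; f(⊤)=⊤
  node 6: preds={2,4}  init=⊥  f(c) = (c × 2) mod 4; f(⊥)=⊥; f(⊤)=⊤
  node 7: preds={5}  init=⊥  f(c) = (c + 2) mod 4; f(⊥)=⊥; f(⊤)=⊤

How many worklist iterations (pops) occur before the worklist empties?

11

Iteration log — 11 steps:
  step 1. node 0  ⊔preds=⊥  new=⊥  stable
  step 2. node 1  ⊔preds=⊥  new=0  stable
  step 3. node 2  ⊔preds=⊥  new=0  stable
  step 4. node 3  ⊔preds=⊥  new=⊥  stable
  step 5. node 4  ⊔preds=0  new=0  old=⊥  +wl: 0
  step 6. node 5  ⊔preds=0  new=2  old=⊥  +wl: 3
  step 7. node 6  ⊔preds=0  new=0  old=⊥  +wl: 5
  step 8. node 7  ⊔preds=2  new=0  old=⊥  +wl: 
  step 9. node 0  ⊔preds=0  new=0  old=⊥  +wl: 
  step 10. node 3  ⊔preds=2  new=3  old=⊥  +wl: 
  step 11. node 5  ⊔preds=0  new=2  stable

Least fixpoint reached:
  node 0: 0
  node 1: 0
  node 2: 0
  node 3: 3
  node 4: 0
  node 5: 2
  node 6: 0
  node 7: 0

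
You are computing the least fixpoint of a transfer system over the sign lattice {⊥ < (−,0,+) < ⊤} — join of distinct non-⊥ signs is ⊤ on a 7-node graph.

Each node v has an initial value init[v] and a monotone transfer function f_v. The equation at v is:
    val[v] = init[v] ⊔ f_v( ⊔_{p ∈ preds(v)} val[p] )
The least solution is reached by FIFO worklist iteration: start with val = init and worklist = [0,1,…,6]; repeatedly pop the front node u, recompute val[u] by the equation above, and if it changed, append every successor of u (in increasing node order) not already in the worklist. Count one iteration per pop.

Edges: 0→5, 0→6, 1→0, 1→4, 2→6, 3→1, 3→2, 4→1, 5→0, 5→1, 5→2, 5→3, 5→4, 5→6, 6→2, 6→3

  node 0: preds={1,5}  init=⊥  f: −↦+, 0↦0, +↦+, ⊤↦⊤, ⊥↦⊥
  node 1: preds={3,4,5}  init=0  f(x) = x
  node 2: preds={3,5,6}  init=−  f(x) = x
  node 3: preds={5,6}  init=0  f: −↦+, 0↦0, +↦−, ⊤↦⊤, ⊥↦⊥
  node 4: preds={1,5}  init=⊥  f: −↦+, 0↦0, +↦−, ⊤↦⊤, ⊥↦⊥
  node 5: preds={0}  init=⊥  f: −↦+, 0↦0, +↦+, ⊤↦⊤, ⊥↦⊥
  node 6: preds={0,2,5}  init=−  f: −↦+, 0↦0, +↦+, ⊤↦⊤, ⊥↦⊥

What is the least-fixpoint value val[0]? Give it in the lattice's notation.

Trace (19 dequeues):
  [1] u=0 | in 0 | out 0 | prev ⊥ | push {}
  [2] u=1 | in 0 | out 0 | ==
  [3] u=2 | in ⊤ | out ⊤ | prev − | push {}
  [4] u=3 | in − | out ⊤ | prev 0 | push {1,2}
  [5] u=4 | in 0 | out 0 | prev ⊥ | push {}
  [6] u=5 | in 0 | out 0 | prev ⊥ | push {0,3,4}
  [7] u=6 | in ⊤ | out ⊤ | prev − | push {}
  [8] u=1 | in ⊤ | out ⊤ | prev 0 | push {}
  [9] u=2 | in ⊤ | out ⊤ | ==
  [10] u=0 | in ⊤ | out ⊤ | prev 0 | push {5,6}
  [11] u=3 | in ⊤ | out ⊤ | ==
  [12] u=4 | in ⊤ | out ⊤ | prev 0 | push {1}
  [13] u=5 | in ⊤ | out ⊤ | prev 0 | push {0,2,3,4}
  [14] u=6 | in ⊤ | out ⊤ | ==
  [15] u=1 | in ⊤ | out ⊤ | ==
  [16] u=0 | in ⊤ | out ⊤ | ==
  [17] u=2 | in ⊤ | out ⊤ | ==
  [18] u=3 | in ⊤ | out ⊤ | ==
  [19] u=4 | in ⊤ | out ⊤ | ==

Converged values:
  [0] ⊤
  [1] ⊤
  [2] ⊤
  [3] ⊤
  [4] ⊤
  [5] ⊤
  [6] ⊤

⊤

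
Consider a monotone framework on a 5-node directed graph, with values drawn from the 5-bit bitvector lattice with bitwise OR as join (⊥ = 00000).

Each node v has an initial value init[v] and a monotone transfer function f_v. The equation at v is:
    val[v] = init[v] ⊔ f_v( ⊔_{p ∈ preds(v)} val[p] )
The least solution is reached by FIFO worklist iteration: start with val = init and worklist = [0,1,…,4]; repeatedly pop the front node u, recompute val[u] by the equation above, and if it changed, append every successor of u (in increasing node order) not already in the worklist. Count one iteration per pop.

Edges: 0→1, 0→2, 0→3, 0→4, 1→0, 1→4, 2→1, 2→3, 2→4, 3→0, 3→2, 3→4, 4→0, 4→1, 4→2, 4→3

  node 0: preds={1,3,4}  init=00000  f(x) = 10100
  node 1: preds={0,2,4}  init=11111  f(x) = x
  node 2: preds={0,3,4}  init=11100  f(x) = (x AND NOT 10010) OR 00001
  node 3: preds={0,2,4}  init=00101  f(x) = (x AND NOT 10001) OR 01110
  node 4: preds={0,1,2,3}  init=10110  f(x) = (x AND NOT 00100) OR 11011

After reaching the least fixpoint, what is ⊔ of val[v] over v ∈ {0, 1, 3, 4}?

Trace (9 dequeues):
  [1] u=0 | in 11111 | out 10100 | prev 00000 | push {}
  [2] u=1 | in 11110 | out 11111 | ==
  [3] u=2 | in 10111 | out 11101 | prev 11100 | push {1}
  [4] u=3 | in 11111 | out 01111 | prev 00101 | push {0,2}
  [5] u=4 | in 11111 | out 11111 | prev 10110 | push {3}
  [6] u=1 | in 11111 | out 11111 | ==
  [7] u=0 | in 11111 | out 10100 | ==
  [8] u=2 | in 11111 | out 11101 | ==
  [9] u=3 | in 11111 | out 01111 | ==

Converged values:
  [0] 10100
  [1] 11111
  [2] 11101
  [3] 01111
  [4] 11111

11111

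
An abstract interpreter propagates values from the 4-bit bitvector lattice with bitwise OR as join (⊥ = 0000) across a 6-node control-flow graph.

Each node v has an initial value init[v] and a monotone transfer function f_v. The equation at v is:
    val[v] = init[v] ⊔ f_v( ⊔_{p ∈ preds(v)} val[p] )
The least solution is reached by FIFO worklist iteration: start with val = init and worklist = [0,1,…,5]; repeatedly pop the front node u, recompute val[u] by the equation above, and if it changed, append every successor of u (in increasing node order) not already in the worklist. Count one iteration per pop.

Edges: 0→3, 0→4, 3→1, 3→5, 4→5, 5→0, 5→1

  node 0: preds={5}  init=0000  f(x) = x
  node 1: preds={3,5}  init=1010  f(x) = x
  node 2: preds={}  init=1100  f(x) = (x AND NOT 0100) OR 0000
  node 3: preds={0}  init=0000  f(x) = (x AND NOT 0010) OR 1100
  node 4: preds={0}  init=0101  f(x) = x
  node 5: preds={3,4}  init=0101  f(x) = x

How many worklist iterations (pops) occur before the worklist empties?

Iteration log — 11 steps:
  step 1. node 0  ⊔preds=0101  new=0101  old=0000  +wl: 
  step 2. node 1  ⊔preds=0101  new=1111  old=1010  +wl: 
  step 3. node 2  ⊔preds=0000  new=1100  stable
  step 4. node 3  ⊔preds=0101  new=1101  old=0000  +wl: 1
  step 5. node 4  ⊔preds=0101  new=0101  stable
  step 6. node 5  ⊔preds=1101  new=1101  old=0101  +wl: 0
  step 7. node 1  ⊔preds=1101  new=1111  stable
  step 8. node 0  ⊔preds=1101  new=1101  old=0101  +wl: 3,4
  step 9. node 3  ⊔preds=1101  new=1101  stable
  step 10. node 4  ⊔preds=1101  new=1101  old=0101  +wl: 5
  step 11. node 5  ⊔preds=1101  new=1101  stable

Least fixpoint reached:
  node 0: 1101
  node 1: 1111
  node 2: 1100
  node 3: 1101
  node 4: 1101
  node 5: 1101

11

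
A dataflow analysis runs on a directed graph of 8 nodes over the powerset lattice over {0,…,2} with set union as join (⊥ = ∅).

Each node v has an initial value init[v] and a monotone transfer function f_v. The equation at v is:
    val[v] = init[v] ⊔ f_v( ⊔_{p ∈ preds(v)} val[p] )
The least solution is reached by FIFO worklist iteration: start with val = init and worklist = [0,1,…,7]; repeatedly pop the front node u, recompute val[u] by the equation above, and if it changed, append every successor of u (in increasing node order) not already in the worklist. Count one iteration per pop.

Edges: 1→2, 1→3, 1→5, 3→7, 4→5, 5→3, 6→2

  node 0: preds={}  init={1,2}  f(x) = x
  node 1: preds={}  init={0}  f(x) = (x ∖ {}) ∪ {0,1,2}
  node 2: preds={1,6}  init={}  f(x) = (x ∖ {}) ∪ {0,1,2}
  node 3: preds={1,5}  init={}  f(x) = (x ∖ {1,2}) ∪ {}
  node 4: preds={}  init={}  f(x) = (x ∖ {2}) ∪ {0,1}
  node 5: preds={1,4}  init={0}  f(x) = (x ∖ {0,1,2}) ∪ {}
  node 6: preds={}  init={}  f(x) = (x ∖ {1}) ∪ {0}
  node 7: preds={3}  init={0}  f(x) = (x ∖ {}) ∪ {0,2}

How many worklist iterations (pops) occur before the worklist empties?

Iteration log — 9 steps:
  step 1. node 0  ⊔preds={}  new={1,2}  stable
  step 2. node 1  ⊔preds={}  new={0,1,2}  old={0}  +wl: 
  step 3. node 2  ⊔preds={0,1,2}  new={0,1,2}  old={}  +wl: 
  step 4. node 3  ⊔preds={0,1,2}  new={0}  old={}  +wl: 
  step 5. node 4  ⊔preds={}  new={0,1}  old={}  +wl: 
  step 6. node 5  ⊔preds={0,1,2}  new={0}  stable
  step 7. node 6  ⊔preds={}  new={0}  old={}  +wl: 2
  step 8. node 7  ⊔preds={0}  new={0,2}  old={0}  +wl: 
  step 9. node 2  ⊔preds={0,1,2}  new={0,1,2}  stable

Least fixpoint reached:
  node 0: {1,2}
  node 1: {0,1,2}
  node 2: {0,1,2}
  node 3: {0}
  node 4: {0,1}
  node 5: {0}
  node 6: {0}
  node 7: {0,2}

9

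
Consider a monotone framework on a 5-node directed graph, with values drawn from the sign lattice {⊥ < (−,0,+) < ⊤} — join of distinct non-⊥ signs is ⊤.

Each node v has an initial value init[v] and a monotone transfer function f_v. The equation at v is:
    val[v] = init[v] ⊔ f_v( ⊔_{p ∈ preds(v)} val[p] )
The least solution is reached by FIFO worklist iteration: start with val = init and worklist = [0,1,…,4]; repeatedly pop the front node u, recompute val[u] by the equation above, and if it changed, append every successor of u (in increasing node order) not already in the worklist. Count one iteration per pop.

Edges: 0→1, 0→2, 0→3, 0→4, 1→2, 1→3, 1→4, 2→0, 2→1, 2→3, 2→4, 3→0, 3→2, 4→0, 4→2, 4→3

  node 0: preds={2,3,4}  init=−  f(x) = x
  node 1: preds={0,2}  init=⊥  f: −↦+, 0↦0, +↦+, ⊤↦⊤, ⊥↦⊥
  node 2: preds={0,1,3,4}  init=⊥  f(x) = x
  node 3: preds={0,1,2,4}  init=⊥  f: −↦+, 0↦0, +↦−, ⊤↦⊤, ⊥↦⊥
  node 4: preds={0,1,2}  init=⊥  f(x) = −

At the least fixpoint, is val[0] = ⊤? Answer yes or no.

yes

Trace (10 dequeues):
  [1] u=0 | in ⊥ | out − | ==
  [2] u=1 | in − | out + | prev ⊥ | push {}
  [3] u=2 | in ⊤ | out ⊤ | prev ⊥ | push {0,1}
  [4] u=3 | in ⊤ | out ⊤ | prev ⊥ | push {2}
  [5] u=4 | in ⊤ | out − | prev ⊥ | push {3}
  [6] u=0 | in ⊤ | out ⊤ | prev − | push {4}
  [7] u=1 | in ⊤ | out ⊤ | prev + | push {}
  [8] u=2 | in ⊤ | out ⊤ | ==
  [9] u=3 | in ⊤ | out ⊤ | ==
  [10] u=4 | in ⊤ | out − | ==

Converged values:
  [0] ⊤
  [1] ⊤
  [2] ⊤
  [3] ⊤
  [4] −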